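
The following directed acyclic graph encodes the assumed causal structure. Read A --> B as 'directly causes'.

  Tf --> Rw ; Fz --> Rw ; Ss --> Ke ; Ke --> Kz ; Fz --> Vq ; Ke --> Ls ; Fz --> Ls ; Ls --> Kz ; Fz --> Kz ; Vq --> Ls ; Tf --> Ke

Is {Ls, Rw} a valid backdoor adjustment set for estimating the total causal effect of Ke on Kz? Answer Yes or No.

Backdoor paths from Ke to Kz (paths whose first edge points into Ke):
  P1: Ke <- Tf -> Rw <- Fz -> Vq -> Ls -> Kz
  P2: Ke <- Tf -> Rw <- Fz -> Ls -> Kz
  P3: Ke <- Tf -> Rw <- Fz -> Kz
Condition 1 (no descendant of Ke in the set): FAILS — Ls is a descendant of Ke.
Condition 2 (every backdoor path blocked by {Ls, Rw}):
  P1: blocked at chain node Ls ∈ conditioning set.
  P2: blocked at chain node Ls ∈ conditioning set.
  P3: open — collider(s) Rw are conditioned on (or have a conditioned descendant) and no non-collider on the path is in the set.
{Ls, Rw} does not satisfy the backdoor criterion.

No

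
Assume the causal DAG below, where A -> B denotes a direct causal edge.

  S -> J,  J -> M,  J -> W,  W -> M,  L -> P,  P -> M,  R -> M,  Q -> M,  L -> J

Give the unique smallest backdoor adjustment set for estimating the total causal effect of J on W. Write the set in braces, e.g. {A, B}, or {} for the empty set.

{}

Variables eligible for adjustment (non-descendants of J, excluding J and W): {L, P, Q, R, S}.
Backdoor paths from J to W:
  P1: J <- L -> P -> M <- W
Each backdoor path contains an unconditioned collider, so every path is already blocked with the empty conditioning set:
  P1: blocked at collider M (neither it nor any descendant is in the conditioning set).
The empty set is therefore the unique smallest valid set.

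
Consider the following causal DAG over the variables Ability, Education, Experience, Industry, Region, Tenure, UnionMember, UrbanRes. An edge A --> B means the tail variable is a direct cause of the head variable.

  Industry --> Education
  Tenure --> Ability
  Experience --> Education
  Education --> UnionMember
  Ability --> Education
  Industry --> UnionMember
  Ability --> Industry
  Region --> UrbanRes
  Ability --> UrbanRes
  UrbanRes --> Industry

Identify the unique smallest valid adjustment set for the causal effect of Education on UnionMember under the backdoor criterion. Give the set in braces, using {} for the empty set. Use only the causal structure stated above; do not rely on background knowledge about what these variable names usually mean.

{Industry}

Variables eligible for adjustment (non-descendants of Education, excluding Education and UnionMember): {Ability, Experience, Industry, Region, Tenure, UrbanRes}.
Backdoor paths from Education to UnionMember:
  P1: Education <- Ability -> UrbanRes -> Industry -> UnionMember
  P2: Education <- Ability -> Industry -> UnionMember
  P3: Education <- Industry -> UnionMember
The empty set is not sufficient: P1 (Education <- Ability -> UrbanRes -> Industry -> UnionMember) has no collider blocking it and no conditioned non-collider, so it is open.
Try {Industry}:
  P1: blocked at chain node Industry ∈ conditioning set.
  P2: blocked at chain node Industry ∈ conditioning set.
  P3: blocked at fork node Industry ∈ conditioning set.
{Industry} contains no descendant of Education and blocks every backdoor path.
No other singleton works — e.g. {Tenure} leaves P1 open — so {Industry} is the unique smallest valid adjustment set.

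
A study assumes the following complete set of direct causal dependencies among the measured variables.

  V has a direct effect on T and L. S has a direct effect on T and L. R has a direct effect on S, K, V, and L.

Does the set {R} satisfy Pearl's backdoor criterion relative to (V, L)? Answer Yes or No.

Backdoor paths from V to L (paths whose first edge points into V):
  P1: V <- R -> S -> L
  P2: V <- R -> L
Condition 1 (no descendant of V in the set): holds — descendants of V are {L, T}; none are in {R}.
Condition 2 (every backdoor path blocked by {R}):
  P1: blocked at fork node R ∈ conditioning set.
  P2: blocked at fork node R ∈ conditioning set.
{R} satisfies the backdoor criterion.

Yes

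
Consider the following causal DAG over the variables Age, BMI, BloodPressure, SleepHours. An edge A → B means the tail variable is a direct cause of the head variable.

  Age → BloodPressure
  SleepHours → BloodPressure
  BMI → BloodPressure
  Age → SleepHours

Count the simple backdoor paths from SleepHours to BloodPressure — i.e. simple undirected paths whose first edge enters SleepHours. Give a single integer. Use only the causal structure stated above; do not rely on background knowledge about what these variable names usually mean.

1

A backdoor path from SleepHours to BloodPressure is any simple undirected path whose first edge points into SleepHours (i.e. leaves SleepHours via a parent).
Parents of SleepHours: {Age}.
Enumerating:
  P1: SleepHours <- Age -> BloodPressure
That exhausts the simple backdoor paths. Count: 1.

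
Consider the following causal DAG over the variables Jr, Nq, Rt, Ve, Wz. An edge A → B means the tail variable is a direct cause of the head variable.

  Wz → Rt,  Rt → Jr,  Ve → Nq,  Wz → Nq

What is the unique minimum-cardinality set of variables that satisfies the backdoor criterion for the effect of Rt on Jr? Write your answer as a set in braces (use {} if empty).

{}

Variables eligible for adjustment (non-descendants of Rt, excluding Rt and Jr): {Nq, Ve, Wz}.
Backdoor paths from Rt to Jr:
  (none)
With no backdoor paths the empty set already satisfies the criterion, and it is trivially minimal.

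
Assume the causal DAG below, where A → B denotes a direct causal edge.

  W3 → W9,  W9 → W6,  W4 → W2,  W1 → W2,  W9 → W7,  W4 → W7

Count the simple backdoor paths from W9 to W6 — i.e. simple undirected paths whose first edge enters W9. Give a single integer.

0

A backdoor path from W9 to W6 is any simple undirected path whose first edge points into W9 (i.e. leaves W9 via a parent).
Parents of W9: {W3}.
No simple path from any parent of W9 reaches W6 without revisiting W9, so there are no backdoor paths.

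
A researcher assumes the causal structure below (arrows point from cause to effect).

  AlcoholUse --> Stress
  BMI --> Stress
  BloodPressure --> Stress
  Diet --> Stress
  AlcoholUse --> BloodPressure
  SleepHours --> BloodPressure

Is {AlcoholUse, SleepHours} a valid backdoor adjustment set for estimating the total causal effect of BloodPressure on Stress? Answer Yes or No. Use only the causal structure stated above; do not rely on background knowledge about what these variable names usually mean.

Backdoor paths from BloodPressure to Stress (paths whose first edge points into BloodPressure):
  P1: BloodPressure <- AlcoholUse -> Stress
Condition 1 (no descendant of BloodPressure in the set): holds — descendants of BloodPressure are {Stress}; none are in {AlcoholUse, SleepHours}.
Condition 2 (every backdoor path blocked by {AlcoholUse, SleepHours}):
  P1: blocked at fork node AlcoholUse ∈ conditioning set.
{AlcoholUse, SleepHours} satisfies the backdoor criterion.

Yes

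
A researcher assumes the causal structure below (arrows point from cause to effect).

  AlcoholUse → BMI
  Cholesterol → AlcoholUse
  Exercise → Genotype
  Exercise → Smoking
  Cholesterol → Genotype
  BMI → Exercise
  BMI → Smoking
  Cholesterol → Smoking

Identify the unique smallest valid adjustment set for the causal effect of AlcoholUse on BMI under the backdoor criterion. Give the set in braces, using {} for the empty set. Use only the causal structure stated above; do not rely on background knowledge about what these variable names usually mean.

Variables eligible for adjustment (non-descendants of AlcoholUse, excluding AlcoholUse and BMI): {Cholesterol}.
Backdoor paths from AlcoholUse to BMI:
  P1: AlcoholUse <- Cholesterol -> Smoking <- BMI
  P2: AlcoholUse <- Cholesterol -> Smoking <- Exercise <- BMI
  P3: AlcoholUse <- Cholesterol -> Genotype <- Exercise <- BMI
  P4: AlcoholUse <- Cholesterol -> Genotype <- Exercise -> Smoking <- BMI
Each backdoor path contains an unconditioned collider, so every path is already blocked with the empty conditioning set:
  P1: blocked at collider Smoking (neither it nor any descendant is in the conditioning set).
  P2: blocked at collider Smoking (neither it nor any descendant is in the conditioning set).
  P3: blocked at collider Genotype (neither it nor any descendant is in the conditioning set).
  P4: blocked at collider Genotype (neither it nor any descendant is in the conditioning set).
The empty set is therefore the unique smallest valid set.

{}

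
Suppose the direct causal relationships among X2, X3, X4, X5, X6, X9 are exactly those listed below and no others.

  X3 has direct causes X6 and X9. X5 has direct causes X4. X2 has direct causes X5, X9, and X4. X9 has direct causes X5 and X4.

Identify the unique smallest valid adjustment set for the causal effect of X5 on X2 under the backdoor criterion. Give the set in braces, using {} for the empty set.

{X4}

Variables eligible for adjustment (non-descendants of X5, excluding X5 and X2): {X4, X6}.
Backdoor paths from X5 to X2:
  P1: X5 <- X4 -> X9 -> X2
  P2: X5 <- X4 -> X2
The empty set is not sufficient: P1 (X5 <- X4 -> X9 -> X2) has no collider blocking it and no conditioned non-collider, so it is open.
Try {X4}:
  P1: blocked at fork node X4 ∈ conditioning set.
  P2: blocked at fork node X4 ∈ conditioning set.
{X4} contains no descendant of X5 and blocks every backdoor path.
No other singleton works — e.g. {X6} leaves P1 open — so {X4} is the unique smallest valid adjustment set.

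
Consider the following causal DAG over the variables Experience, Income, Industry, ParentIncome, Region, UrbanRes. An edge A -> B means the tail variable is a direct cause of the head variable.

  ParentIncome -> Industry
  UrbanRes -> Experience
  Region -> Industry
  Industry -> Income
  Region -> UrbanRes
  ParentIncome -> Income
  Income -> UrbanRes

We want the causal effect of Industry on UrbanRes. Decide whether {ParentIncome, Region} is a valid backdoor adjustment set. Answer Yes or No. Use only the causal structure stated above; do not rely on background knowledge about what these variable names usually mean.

Yes

Backdoor paths from Industry to UrbanRes (paths whose first edge points into Industry):
  P1: Industry <- Region -> UrbanRes
  P2: Industry <- ParentIncome -> Income -> UrbanRes
Condition 1 (no descendant of Industry in the set): holds — descendants of Industry are {Experience, Income, UrbanRes}; none are in {ParentIncome, Region}.
Condition 2 (every backdoor path blocked by {ParentIncome, Region}):
  P1: blocked at fork node Region ∈ conditioning set.
  P2: blocked at fork node ParentIncome ∈ conditioning set.
{ParentIncome, Region} satisfies the backdoor criterion.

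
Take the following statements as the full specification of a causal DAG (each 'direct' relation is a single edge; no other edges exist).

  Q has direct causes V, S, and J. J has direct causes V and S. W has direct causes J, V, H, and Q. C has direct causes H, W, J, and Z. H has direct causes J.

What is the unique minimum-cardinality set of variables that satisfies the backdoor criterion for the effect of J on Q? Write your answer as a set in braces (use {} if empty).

Variables eligible for adjustment (non-descendants of J, excluding J and Q): {S, V, Z}.
Backdoor paths from J to Q:
  P1: J <- S -> Q
  P2: J <- V -> Q
  P3: J <- V -> W <- Q
The empty set is not sufficient: P1 (J <- S -> Q) has no collider blocking it and no conditioned non-collider, so it is open.
Try {S, V}:
  P1: blocked at fork node S ∈ conditioning set.
  P2: blocked at fork node V ∈ conditioning set.
  P3: blocked at fork node V ∈ conditioning set.
{S, V} contains no descendant of J and blocks every backdoor path.
Every element of {S, V} is needed (dropping S leaves P1 open; dropping V leaves P2 open), so no proper subset is valid.
Among all size-2 subsets of the eligible variables, only {S, V} blocks every backdoor path, so it is the unique smallest valid adjustment set.

{S, V}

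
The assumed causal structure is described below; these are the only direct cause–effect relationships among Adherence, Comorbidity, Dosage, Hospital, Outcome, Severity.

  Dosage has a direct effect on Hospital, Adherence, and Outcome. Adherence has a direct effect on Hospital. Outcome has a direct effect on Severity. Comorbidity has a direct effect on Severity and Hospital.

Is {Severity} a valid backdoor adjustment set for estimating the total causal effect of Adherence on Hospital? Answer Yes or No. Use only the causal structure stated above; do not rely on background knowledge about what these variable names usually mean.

No

Backdoor paths from Adherence to Hospital (paths whose first edge points into Adherence):
  P1: Adherence <- Dosage -> Outcome -> Severity <- Comorbidity -> Hospital
  P2: Adherence <- Dosage -> Hospital
Condition 1 (no descendant of Adherence in the set): holds — descendants of Adherence are {Hospital}; none are in {Severity}.
Condition 2 (every backdoor path blocked by {Severity}):
  P1: open — collider(s) Severity are conditioned on (or have a conditioned descendant) and no non-collider on the path is in the set.
  P2: open — no interior node is in the conditioning set.
{Severity} does not satisfy the backdoor criterion.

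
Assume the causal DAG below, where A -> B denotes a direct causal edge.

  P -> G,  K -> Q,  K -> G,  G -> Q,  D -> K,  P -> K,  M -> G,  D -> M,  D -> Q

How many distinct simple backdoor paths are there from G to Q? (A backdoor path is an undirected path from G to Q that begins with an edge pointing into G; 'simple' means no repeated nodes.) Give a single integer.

A backdoor path from G to Q is any simple undirected path whose first edge points into G (i.e. leaves G via a parent).
Parents of G: {K, M, P}.
Enumerating:
  P1: G <- P -> K <- D -> Q
  P2: G <- P -> K -> Q
  P3: G <- K <- D -> Q
  P4: G <- K -> Q
  P5: G <- M <- D -> K -> Q
  P6: G <- M <- D -> Q
That exhausts the simple backdoor paths. Count: 6.

6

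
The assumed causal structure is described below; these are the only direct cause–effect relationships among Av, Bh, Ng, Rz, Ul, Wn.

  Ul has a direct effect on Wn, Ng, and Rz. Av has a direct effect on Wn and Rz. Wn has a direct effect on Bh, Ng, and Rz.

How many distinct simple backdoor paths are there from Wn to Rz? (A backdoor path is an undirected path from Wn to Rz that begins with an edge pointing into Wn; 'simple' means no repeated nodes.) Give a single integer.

2

A backdoor path from Wn to Rz is any simple undirected path whose first edge points into Wn (i.e. leaves Wn via a parent).
Parents of Wn: {Av, Ul}.
Enumerating:
  P1: Wn <- Ul -> Rz
  P2: Wn <- Av -> Rz
That exhausts the simple backdoor paths. Count: 2.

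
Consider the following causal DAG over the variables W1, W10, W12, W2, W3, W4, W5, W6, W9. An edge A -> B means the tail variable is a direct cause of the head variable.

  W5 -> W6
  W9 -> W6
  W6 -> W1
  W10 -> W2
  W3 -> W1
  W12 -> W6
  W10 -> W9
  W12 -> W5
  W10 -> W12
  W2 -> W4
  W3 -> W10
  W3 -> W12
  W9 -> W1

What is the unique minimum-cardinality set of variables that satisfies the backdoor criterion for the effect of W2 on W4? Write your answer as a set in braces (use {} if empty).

Variables eligible for adjustment (non-descendants of W2, excluding W2 and W4): {W1, W10, W12, W3, W5, W6, W9}.
Backdoor paths from W2 to W4:
  (none)
With no backdoor paths the empty set already satisfies the criterion, and it is trivially minimal.

{}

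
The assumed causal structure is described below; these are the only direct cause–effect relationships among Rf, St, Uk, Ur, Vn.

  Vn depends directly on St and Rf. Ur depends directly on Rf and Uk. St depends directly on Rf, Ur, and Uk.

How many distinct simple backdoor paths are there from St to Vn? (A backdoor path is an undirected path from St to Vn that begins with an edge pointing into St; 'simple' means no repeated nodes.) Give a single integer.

3

A backdoor path from St to Vn is any simple undirected path whose first edge points into St (i.e. leaves St via a parent).
Parents of St: {Rf, Uk, Ur}.
Enumerating:
  P1: St <- Rf -> Vn
  P2: St <- Uk -> Ur <- Rf -> Vn
  P3: St <- Ur <- Rf -> Vn
That exhausts the simple backdoor paths. Count: 3.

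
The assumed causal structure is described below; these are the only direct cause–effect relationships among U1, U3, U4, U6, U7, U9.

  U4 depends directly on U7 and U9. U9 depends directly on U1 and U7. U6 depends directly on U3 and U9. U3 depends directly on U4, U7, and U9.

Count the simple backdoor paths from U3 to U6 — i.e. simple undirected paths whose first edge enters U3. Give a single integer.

A backdoor path from U3 to U6 is any simple undirected path whose first edge points into U3 (i.e. leaves U3 via a parent).
Parents of U3: {U4, U7, U9}.
Enumerating:
  P1: U3 <- U7 -> U9 -> U6
  P2: U3 <- U7 -> U4 <- U9 -> U6
  P3: U3 <- U9 -> U6
  P4: U3 <- U4 <- U7 -> U9 -> U6
  P5: U3 <- U4 <- U9 -> U6
That exhausts the simple backdoor paths. Count: 5.

5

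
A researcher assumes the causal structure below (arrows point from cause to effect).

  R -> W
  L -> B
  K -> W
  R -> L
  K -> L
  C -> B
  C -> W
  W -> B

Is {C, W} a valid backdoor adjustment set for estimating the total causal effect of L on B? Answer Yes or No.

Backdoor paths from L to B (paths whose first edge points into L):
  P1: L <- R -> W <- C -> B
  P2: L <- R -> W -> B
  P3: L <- K -> W <- C -> B
  P4: L <- K -> W -> B
Condition 1 (no descendant of L in the set): holds — descendants of L are {B}; none are in {C, W}.
Condition 2 (every backdoor path blocked by {C, W}):
  P1: blocked at fork node C ∈ conditioning set.
  P2: blocked at chain node W ∈ conditioning set.
  P3: blocked at fork node C ∈ conditioning set.
  P4: blocked at chain node W ∈ conditioning set.
{C, W} satisfies the backdoor criterion.

Yes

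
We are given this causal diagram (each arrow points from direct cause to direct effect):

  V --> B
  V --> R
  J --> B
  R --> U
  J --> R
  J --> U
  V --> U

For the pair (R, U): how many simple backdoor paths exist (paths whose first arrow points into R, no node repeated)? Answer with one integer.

A backdoor path from R to U is any simple undirected path whose first edge points into R (i.e. leaves R via a parent).
Parents of R: {J, V}.
Enumerating:
  P1: R <- J -> B <- V -> U
  P2: R <- J -> U
  P3: R <- V -> B <- J -> U
  P4: R <- V -> U
That exhausts the simple backdoor paths. Count: 4.

4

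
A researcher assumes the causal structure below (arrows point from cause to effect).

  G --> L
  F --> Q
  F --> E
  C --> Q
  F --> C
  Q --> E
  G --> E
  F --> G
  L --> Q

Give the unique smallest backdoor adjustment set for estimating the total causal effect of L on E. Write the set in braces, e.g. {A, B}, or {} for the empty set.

{G}

Variables eligible for adjustment (non-descendants of L, excluding L and E): {C, F, G}.
Backdoor paths from L to E:
  P1: L <- G <- F -> C -> Q -> E
  P2: L <- G <- F -> Q -> E
  P3: L <- G <- F -> E
  P4: L <- G -> E
The empty set is not sufficient: P1 (L <- G <- F -> C -> Q -> E) has no collider blocking it and no conditioned non-collider, so it is open.
Try {G}:
  P1: blocked at chain node G ∈ conditioning set.
  P2: blocked at chain node G ∈ conditioning set.
  P3: blocked at chain node G ∈ conditioning set.
  P4: blocked at fork node G ∈ conditioning set.
{G} contains no descendant of L and blocks every backdoor path.
No other singleton works — e.g. {F} leaves P4 open — so {G} is the unique smallest valid adjustment set.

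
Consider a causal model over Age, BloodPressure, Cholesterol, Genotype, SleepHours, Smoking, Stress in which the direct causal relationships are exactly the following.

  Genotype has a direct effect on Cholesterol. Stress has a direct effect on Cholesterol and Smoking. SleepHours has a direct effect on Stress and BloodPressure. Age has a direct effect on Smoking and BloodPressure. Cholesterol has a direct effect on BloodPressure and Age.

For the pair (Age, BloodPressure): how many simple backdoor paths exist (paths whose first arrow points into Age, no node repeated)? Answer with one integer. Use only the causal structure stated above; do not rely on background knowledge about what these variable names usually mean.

A backdoor path from Age to BloodPressure is any simple undirected path whose first edge points into Age (i.e. leaves Age via a parent).
Parents of Age: {Cholesterol}.
Enumerating:
  P1: Age <- Cholesterol <- Stress <- SleepHours -> BloodPressure
  P2: Age <- Cholesterol -> BloodPressure
That exhausts the simple backdoor paths. Count: 2.

2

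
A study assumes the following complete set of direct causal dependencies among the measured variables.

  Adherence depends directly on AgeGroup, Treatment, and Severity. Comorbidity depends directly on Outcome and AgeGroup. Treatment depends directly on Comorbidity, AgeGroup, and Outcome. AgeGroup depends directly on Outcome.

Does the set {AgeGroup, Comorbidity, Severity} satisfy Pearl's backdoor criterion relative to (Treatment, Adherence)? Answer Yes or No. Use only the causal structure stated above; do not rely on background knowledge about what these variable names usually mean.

Yes

Backdoor paths from Treatment to Adherence (paths whose first edge points into Treatment):
  P1: Treatment <- Outcome -> AgeGroup -> Adherence
  P2: Treatment <- Outcome -> Comorbidity <- AgeGroup -> Adherence
  P3: Treatment <- AgeGroup -> Adherence
  P4: Treatment <- Comorbidity <- Outcome -> AgeGroup -> Adherence
  P5: Treatment <- Comorbidity <- AgeGroup -> Adherence
Condition 1 (no descendant of Treatment in the set): holds — descendants of Treatment are {Adherence}; none are in {AgeGroup, Comorbidity, Severity}.
Condition 2 (every backdoor path blocked by {AgeGroup, Comorbidity, Severity}):
  P1: blocked at chain node AgeGroup ∈ conditioning set.
  P2: blocked at fork node AgeGroup ∈ conditioning set.
  P3: blocked at fork node AgeGroup ∈ conditioning set.
  P4: blocked at chain node Comorbidity ∈ conditioning set.
  P5: blocked at chain node Comorbidity ∈ conditioning set.
{AgeGroup, Comorbidity, Severity} satisfies the backdoor criterion.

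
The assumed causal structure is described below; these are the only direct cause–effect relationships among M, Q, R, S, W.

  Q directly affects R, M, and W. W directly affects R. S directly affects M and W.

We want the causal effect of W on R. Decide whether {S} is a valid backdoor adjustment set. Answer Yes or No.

No

Backdoor paths from W to R (paths whose first edge points into W):
  P1: W <- S -> M <- Q -> R
  P2: W <- Q -> R
Condition 1 (no descendant of W in the set): holds — descendants of W are {R}; none are in {S}.
Condition 2 (every backdoor path blocked by {S}):
  P1: blocked at fork node S ∈ conditioning set.
  P2: open — no interior node is in the conditioning set.
{S} does not satisfy the backdoor criterion.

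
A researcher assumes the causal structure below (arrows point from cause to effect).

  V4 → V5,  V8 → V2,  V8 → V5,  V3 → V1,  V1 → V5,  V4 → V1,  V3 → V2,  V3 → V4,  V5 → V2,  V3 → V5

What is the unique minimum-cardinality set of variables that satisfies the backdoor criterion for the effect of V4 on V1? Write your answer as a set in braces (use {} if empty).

{V3}

Variables eligible for adjustment (non-descendants of V4, excluding V4 and V1): {V3, V8}.
Backdoor paths from V4 to V1:
  P1: V4 <- V3 -> V1
  P2: V4 <- V3 -> V5 <- V1
  P3: V4 <- V3 -> V2 <- V8 -> V5 <- V1
  P4: V4 <- V3 -> V2 <- V5 <- V1
The empty set is not sufficient: P1 (V4 <- V3 -> V1) has no collider blocking it and no conditioned non-collider, so it is open.
Try {V3}:
  P1: blocked at fork node V3 ∈ conditioning set.
  P2: blocked at fork node V3 ∈ conditioning set.
  P3: blocked at fork node V3 ∈ conditioning set.
  P4: blocked at fork node V3 ∈ conditioning set.
{V3} contains no descendant of V4 and blocks every backdoor path.
No other singleton works — e.g. {V8} leaves P1 open — so {V3} is the unique smallest valid adjustment set.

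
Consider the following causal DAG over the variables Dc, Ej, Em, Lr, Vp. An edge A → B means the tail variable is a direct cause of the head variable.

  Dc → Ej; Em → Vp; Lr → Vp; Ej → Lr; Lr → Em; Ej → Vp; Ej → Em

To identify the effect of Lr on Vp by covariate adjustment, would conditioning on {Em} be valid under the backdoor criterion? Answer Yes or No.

No

Backdoor paths from Lr to Vp (paths whose first edge points into Lr):
  P1: Lr <- Ej -> Em -> Vp
  P2: Lr <- Ej -> Vp
Condition 1 (no descendant of Lr in the set): FAILS — Em is a descendant of Lr.
Condition 2 (every backdoor path blocked by {Em}):
  P1: blocked at chain node Em ∈ conditioning set.
  P2: open — no interior node is in the conditioning set.
{Em} does not satisfy the backdoor criterion.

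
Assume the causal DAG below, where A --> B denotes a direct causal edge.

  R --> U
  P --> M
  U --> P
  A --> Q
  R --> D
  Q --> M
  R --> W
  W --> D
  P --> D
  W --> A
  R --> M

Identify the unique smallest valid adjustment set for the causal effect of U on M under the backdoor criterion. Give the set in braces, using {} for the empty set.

{R}

Variables eligible for adjustment (non-descendants of U, excluding U and M): {A, Q, R, W}.
Backdoor paths from U to M:
  P1: U <- R -> W -> A -> Q -> M
  P2: U <- R -> W -> D <- P -> M
  P3: U <- R -> D <- P -> M
  P4: U <- R -> D <- W -> A -> Q -> M
  P5: U <- R -> M
The empty set is not sufficient: P1 (U <- R -> W -> A -> Q -> M) has no collider blocking it and no conditioned non-collider, so it is open.
Try {R}:
  P1: blocked at fork node R ∈ conditioning set.
  P2: blocked at fork node R ∈ conditioning set.
  P3: blocked at fork node R ∈ conditioning set.
  P4: blocked at fork node R ∈ conditioning set.
  P5: blocked at fork node R ∈ conditioning set.
{R} contains no descendant of U and blocks every backdoor path.
No other singleton works — e.g. {W} leaves P5 open — so {R} is the unique smallest valid adjustment set.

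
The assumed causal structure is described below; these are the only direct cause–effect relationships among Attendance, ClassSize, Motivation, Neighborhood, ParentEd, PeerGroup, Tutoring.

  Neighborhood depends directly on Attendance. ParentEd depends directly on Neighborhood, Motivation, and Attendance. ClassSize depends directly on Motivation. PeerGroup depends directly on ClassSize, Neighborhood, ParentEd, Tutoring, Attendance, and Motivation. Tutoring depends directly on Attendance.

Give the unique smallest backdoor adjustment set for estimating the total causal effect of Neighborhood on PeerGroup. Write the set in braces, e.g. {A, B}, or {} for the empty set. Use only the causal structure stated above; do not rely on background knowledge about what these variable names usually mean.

{Attendance}

Variables eligible for adjustment (non-descendants of Neighborhood, excluding Neighborhood and PeerGroup): {Attendance, ClassSize, Motivation, Tutoring}.
Backdoor paths from Neighborhood to PeerGroup:
  P1: Neighborhood <- Attendance -> Tutoring -> PeerGroup
  P2: Neighborhood <- Attendance -> ParentEd <- Motivation -> ClassSize -> PeerGroup
  P3: Neighborhood <- Attendance -> ParentEd <- Motivation -> PeerGroup
  P4: Neighborhood <- Attendance -> ParentEd -> PeerGroup
  P5: Neighborhood <- Attendance -> PeerGroup
The empty set is not sufficient: P1 (Neighborhood <- Attendance -> Tutoring -> PeerGroup) has no collider blocking it and no conditioned non-collider, so it is open.
Try {Attendance}:
  P1: blocked at fork node Attendance ∈ conditioning set.
  P2: blocked at fork node Attendance ∈ conditioning set.
  P3: blocked at fork node Attendance ∈ conditioning set.
  P4: blocked at fork node Attendance ∈ conditioning set.
  P5: blocked at fork node Attendance ∈ conditioning set.
{Attendance} contains no descendant of Neighborhood and blocks every backdoor path.
No other singleton works — e.g. {Motivation} leaves P1 open — so {Attendance} is the unique smallest valid adjustment set.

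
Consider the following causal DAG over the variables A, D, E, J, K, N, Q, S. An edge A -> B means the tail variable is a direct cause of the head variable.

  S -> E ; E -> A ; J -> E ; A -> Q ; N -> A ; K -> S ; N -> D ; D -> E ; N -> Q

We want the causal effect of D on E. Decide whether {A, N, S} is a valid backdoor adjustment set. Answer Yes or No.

Backdoor paths from D to E (paths whose first edge points into D):
  P1: D <- N -> A <- E
  P2: D <- N -> Q <- A <- E
Condition 1 (no descendant of D in the set): FAILS — A is a descendant of D.
Condition 2 (every backdoor path blocked by {A, N, S}):
  P1: blocked at fork node N ∈ conditioning set.
  P2: blocked at fork node N ∈ conditioning set.
{A, N, S} does not satisfy the backdoor criterion.

No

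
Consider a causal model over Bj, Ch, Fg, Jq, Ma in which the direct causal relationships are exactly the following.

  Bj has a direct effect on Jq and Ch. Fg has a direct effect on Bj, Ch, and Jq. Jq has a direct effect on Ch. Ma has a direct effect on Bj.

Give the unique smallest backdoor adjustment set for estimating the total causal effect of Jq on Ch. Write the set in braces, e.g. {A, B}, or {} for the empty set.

Variables eligible for adjustment (non-descendants of Jq, excluding Jq and Ch): {Bj, Fg, Ma}.
Backdoor paths from Jq to Ch:
  P1: Jq <- Fg -> Bj -> Ch
  P2: Jq <- Fg -> Ch
  P3: Jq <- Bj <- Fg -> Ch
  P4: Jq <- Bj -> Ch
The empty set is not sufficient: P1 (Jq <- Fg -> Bj -> Ch) has no collider blocking it and no conditioned non-collider, so it is open.
Try {Bj, Fg}:
  P1: blocked at fork node Fg ∈ conditioning set.
  P2: blocked at fork node Fg ∈ conditioning set.
  P3: blocked at chain node Bj ∈ conditioning set.
  P4: blocked at fork node Bj ∈ conditioning set.
{Bj, Fg} contains no descendant of Jq and blocks every backdoor path.
Every element of {Bj, Fg} is needed (dropping Bj leaves P4 open; dropping Fg leaves P2 open), so no proper subset is valid.
Among all size-2 subsets of the eligible variables, only {Bj, Fg} blocks every backdoor path, so it is the unique smallest valid adjustment set.

{Bj, Fg}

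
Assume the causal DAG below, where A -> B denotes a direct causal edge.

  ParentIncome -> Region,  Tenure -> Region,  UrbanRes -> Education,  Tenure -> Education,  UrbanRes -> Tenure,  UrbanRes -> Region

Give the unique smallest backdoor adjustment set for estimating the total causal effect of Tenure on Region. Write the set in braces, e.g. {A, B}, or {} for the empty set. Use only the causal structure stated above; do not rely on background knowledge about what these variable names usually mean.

{UrbanRes}

Variables eligible for adjustment (non-descendants of Tenure, excluding Tenure and Region): {ParentIncome, UrbanRes}.
Backdoor paths from Tenure to Region:
  P1: Tenure <- UrbanRes -> Region
The empty set is not sufficient: P1 (Tenure <- UrbanRes -> Region) has no collider blocking it and no conditioned non-collider, so it is open.
Try {UrbanRes}:
  P1: blocked at fork node UrbanRes ∈ conditioning set.
{UrbanRes} contains no descendant of Tenure and blocks every backdoor path.
No other singleton works — e.g. {ParentIncome} leaves P1 open — so {UrbanRes} is the unique smallest valid adjustment set.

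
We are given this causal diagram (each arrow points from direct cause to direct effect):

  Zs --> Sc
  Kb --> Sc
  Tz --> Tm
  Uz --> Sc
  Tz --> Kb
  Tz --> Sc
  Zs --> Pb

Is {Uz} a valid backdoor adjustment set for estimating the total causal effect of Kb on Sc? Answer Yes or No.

Backdoor paths from Kb to Sc (paths whose first edge points into Kb):
  P1: Kb <- Tz -> Sc
Condition 1 (no descendant of Kb in the set): holds — descendants of Kb are {Sc}; none are in {Uz}.
Condition 2 (every backdoor path blocked by {Uz}):
  P1: open — no interior node is in the conditioning set.
{Uz} does not satisfy the backdoor criterion.

No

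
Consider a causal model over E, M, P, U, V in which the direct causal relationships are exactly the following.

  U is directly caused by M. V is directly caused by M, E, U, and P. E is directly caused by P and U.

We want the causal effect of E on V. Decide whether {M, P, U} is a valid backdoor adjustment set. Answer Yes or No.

Backdoor paths from E to V (paths whose first edge points into E):
  P1: E <- P -> V
  P2: E <- U <- M -> V
  P3: E <- U -> V
Condition 1 (no descendant of E in the set): holds — descendants of E are {V}; none are in {M, P, U}.
Condition 2 (every backdoor path blocked by {M, P, U}):
  P1: blocked at fork node P ∈ conditioning set.
  P2: blocked at chain node U ∈ conditioning set.
  P3: blocked at fork node U ∈ conditioning set.
{M, P, U} satisfies the backdoor criterion.

Yes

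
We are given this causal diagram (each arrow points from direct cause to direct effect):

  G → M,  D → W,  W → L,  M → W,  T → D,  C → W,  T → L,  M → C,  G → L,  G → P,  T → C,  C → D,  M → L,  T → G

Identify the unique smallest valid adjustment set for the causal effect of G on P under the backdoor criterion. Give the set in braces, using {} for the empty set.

{}

Variables eligible for adjustment (non-descendants of G, excluding G and P): {T}.
Backdoor paths from G to P:
  (none)
With no backdoor paths the empty set already satisfies the criterion, and it is trivially minimal.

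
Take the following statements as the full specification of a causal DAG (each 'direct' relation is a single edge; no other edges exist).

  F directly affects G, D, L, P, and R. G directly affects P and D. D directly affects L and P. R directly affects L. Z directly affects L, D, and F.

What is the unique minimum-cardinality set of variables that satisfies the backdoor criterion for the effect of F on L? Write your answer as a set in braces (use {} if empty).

{Z}

Variables eligible for adjustment (non-descendants of F, excluding F and L): {Z}.
Backdoor paths from F to L:
  P1: F <- Z -> D -> L
  P2: F <- Z -> L
The empty set is not sufficient: P1 (F <- Z -> D -> L) has no collider blocking it and no conditioned non-collider, so it is open.
Try {Z}:
  P1: blocked at fork node Z ∈ conditioning set.
  P2: blocked at fork node Z ∈ conditioning set.
{Z} contains no descendant of F and blocks every backdoor path.
{Z} is the unique smallest valid adjustment set.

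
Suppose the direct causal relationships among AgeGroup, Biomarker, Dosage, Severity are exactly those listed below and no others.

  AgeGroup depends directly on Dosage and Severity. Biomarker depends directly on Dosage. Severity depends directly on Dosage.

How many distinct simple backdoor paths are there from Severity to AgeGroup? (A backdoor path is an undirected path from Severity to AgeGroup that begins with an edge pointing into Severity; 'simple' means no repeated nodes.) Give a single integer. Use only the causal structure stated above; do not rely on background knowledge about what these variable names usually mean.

1

A backdoor path from Severity to AgeGroup is any simple undirected path whose first edge points into Severity (i.e. leaves Severity via a parent).
Parents of Severity: {Dosage}.
Enumerating:
  P1: Severity <- Dosage -> AgeGroup
That exhausts the simple backdoor paths. Count: 1.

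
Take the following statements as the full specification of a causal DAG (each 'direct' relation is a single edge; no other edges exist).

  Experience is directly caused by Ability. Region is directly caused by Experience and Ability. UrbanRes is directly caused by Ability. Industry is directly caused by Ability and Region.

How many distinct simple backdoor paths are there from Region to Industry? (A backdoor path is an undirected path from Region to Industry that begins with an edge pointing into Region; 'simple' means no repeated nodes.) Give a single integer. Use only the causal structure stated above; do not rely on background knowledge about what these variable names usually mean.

A backdoor path from Region to Industry is any simple undirected path whose first edge points into Region (i.e. leaves Region via a parent).
Parents of Region: {Ability, Experience}.
Enumerating:
  P1: Region <- Ability -> Industry
  P2: Region <- Experience <- Ability -> Industry
That exhausts the simple backdoor paths. Count: 2.

2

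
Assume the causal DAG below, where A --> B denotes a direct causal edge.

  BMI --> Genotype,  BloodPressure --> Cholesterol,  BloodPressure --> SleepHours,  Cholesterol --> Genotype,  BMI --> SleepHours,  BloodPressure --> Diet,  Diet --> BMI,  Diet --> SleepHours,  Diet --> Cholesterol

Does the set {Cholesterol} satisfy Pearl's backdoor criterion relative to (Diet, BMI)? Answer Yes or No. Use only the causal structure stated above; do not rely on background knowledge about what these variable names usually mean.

Backdoor paths from Diet to BMI (paths whose first edge points into Diet):
  P1: Diet <- BloodPressure -> Cholesterol -> Genotype <- BMI
  P2: Diet <- BloodPressure -> SleepHours <- BMI
Condition 1 (no descendant of Diet in the set): FAILS — Cholesterol is a descendant of Diet.
Condition 2 (every backdoor path blocked by {Cholesterol}):
  P1: blocked at chain node Cholesterol ∈ conditioning set.
  P2: blocked at collider SleepHours (neither it nor any descendant is in the conditioning set).
{Cholesterol} does not satisfy the backdoor criterion.

No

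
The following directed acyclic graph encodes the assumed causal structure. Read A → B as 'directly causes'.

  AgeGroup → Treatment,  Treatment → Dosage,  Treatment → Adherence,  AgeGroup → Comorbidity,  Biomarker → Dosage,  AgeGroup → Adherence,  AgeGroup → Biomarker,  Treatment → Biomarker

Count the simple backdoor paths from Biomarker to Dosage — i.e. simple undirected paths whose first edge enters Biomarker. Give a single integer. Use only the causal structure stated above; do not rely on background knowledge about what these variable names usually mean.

3

A backdoor path from Biomarker to Dosage is any simple undirected path whose first edge points into Biomarker (i.e. leaves Biomarker via a parent).
Parents of Biomarker: {AgeGroup, Treatment}.
Enumerating:
  P1: Biomarker <- AgeGroup -> Treatment -> Dosage
  P2: Biomarker <- AgeGroup -> Adherence <- Treatment -> Dosage
  P3: Biomarker <- Treatment -> Dosage
That exhausts the simple backdoor paths. Count: 3.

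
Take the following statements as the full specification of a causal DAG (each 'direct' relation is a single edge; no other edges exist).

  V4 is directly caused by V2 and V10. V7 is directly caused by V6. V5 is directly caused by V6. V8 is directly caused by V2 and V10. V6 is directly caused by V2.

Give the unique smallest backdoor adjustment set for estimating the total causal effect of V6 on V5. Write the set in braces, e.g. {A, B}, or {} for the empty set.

{}

Variables eligible for adjustment (non-descendants of V6, excluding V6 and V5): {V10, V2, V4, V8}.
Backdoor paths from V6 to V5:
  (none)
With no backdoor paths the empty set already satisfies the criterion, and it is trivially minimal.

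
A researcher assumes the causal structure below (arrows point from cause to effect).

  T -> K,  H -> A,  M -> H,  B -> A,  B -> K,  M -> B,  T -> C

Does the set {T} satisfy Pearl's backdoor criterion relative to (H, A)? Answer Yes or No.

Backdoor paths from H to A (paths whose first edge points into H):
  P1: H <- M -> B -> A
Condition 1 (no descendant of H in the set): holds — descendants of H are {A}; none are in {T}.
Condition 2 (every backdoor path blocked by {T}):
  P1: open — no interior node is in the conditioning set.
{T} does not satisfy the backdoor criterion.

No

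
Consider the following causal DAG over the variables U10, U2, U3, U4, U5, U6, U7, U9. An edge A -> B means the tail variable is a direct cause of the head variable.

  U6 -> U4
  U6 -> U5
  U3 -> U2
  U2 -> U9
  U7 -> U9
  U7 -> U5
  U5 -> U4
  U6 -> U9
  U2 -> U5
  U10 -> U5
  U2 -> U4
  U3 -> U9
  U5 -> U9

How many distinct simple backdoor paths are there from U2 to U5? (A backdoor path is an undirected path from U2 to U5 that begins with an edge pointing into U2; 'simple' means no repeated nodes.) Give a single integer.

4

A backdoor path from U2 to U5 is any simple undirected path whose first edge points into U2 (i.e. leaves U2 via a parent).
Parents of U2: {U3}.
Enumerating:
  P1: U2 <- U3 -> U9 <- U7 -> U5
  P2: U2 <- U3 -> U9 <- U6 -> U5
  P3: U2 <- U3 -> U9 <- U6 -> U4 <- U5
  P4: U2 <- U3 -> U9 <- U5
That exhausts the simple backdoor paths. Count: 4.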